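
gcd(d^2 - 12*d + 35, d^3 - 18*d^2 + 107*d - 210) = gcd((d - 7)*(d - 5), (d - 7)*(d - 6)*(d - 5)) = d^2 - 12*d + 35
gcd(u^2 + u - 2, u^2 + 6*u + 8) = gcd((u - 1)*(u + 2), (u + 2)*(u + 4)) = u + 2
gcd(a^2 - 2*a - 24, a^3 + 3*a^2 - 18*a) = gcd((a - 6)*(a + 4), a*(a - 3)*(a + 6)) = 1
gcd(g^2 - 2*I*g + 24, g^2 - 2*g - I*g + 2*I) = 1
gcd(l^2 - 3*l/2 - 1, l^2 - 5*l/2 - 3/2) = l + 1/2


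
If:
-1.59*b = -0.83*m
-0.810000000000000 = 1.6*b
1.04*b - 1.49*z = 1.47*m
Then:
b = -0.51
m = -0.97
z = 0.60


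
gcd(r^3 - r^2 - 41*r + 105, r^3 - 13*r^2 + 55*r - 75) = r^2 - 8*r + 15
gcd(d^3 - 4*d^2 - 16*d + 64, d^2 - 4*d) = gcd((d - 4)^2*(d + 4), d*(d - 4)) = d - 4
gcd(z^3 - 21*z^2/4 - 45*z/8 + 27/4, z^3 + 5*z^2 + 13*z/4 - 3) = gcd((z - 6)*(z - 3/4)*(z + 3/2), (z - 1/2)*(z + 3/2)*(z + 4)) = z + 3/2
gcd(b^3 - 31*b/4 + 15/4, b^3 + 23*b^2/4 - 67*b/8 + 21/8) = b - 1/2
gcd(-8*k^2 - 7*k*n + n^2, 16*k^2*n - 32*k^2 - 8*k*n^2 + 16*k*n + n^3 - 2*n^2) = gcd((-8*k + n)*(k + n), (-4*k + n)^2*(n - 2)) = 1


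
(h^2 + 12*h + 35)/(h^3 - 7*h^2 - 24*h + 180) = (h + 7)/(h^2 - 12*h + 36)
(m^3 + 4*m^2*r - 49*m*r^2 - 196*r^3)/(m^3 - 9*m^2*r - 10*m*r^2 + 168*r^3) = (-m - 7*r)/(-m + 6*r)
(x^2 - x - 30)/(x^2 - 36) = (x + 5)/(x + 6)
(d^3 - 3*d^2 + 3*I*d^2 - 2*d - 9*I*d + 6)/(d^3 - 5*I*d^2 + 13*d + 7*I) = (d^2 + d*(-3 + 2*I) - 6*I)/(d^2 - 6*I*d + 7)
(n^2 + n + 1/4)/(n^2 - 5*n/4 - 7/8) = 2*(2*n + 1)/(4*n - 7)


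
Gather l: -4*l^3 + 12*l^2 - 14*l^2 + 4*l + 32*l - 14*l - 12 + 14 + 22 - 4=-4*l^3 - 2*l^2 + 22*l + 20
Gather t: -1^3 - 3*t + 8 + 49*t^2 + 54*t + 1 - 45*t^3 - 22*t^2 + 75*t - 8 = -45*t^3 + 27*t^2 + 126*t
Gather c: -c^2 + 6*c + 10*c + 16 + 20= -c^2 + 16*c + 36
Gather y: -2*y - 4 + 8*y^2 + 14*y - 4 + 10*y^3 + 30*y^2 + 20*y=10*y^3 + 38*y^2 + 32*y - 8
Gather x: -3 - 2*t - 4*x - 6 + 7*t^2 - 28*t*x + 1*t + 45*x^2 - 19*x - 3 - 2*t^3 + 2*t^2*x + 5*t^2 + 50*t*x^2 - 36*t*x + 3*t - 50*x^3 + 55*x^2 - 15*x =-2*t^3 + 12*t^2 + 2*t - 50*x^3 + x^2*(50*t + 100) + x*(2*t^2 - 64*t - 38) - 12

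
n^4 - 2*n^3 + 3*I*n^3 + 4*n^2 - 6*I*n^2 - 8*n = n*(n - 2)*(n - I)*(n + 4*I)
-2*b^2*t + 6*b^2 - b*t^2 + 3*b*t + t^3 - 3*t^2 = (-2*b + t)*(b + t)*(t - 3)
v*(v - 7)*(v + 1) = v^3 - 6*v^2 - 7*v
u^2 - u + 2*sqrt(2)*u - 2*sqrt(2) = (u - 1)*(u + 2*sqrt(2))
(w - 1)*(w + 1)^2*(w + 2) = w^4 + 3*w^3 + w^2 - 3*w - 2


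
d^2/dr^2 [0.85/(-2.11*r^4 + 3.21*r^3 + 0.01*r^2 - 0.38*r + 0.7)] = ((21.522*r^2 - 16.371*r - 0.017)*(-2.11*r^4 + 3.21*r^3 + 0.01*r^2 - 0.38*r + 0.7) + 0.85*(8.44*r^3 - 9.63*r^2 - 0.02*r + 0.38)*(16.88*r^3 - 19.26*r^2 - 0.04*r + 0.76))/(-2.11*r^4 + 3.21*r^3 + 0.01*r^2 - 0.38*r + 0.7)^3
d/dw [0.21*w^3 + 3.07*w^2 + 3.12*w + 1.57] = 0.63*w^2 + 6.14*w + 3.12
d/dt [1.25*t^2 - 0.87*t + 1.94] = 2.5*t - 0.87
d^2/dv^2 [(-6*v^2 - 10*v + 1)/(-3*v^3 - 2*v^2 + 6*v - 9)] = 2*(54*v^6 + 270*v^5 + 450*v^4 - 890*v^3 - 1902*v^2 - 423*v + 1008)/(27*v^9 + 54*v^8 - 126*v^7 + 35*v^6 + 576*v^5 - 648*v^4 - 135*v^3 + 1458*v^2 - 1458*v + 729)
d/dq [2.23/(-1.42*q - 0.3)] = 3.1666/(1.42*q + 0.3)^2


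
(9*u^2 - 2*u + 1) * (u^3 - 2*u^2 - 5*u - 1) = 9*u^5 - 20*u^4 - 40*u^3 - u^2 - 3*u - 1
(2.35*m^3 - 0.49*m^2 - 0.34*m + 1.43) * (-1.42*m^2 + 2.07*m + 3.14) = -3.337*m^5 + 5.5603*m^4 + 6.8475*m^3 - 4.273*m^2 + 1.8925*m + 4.4902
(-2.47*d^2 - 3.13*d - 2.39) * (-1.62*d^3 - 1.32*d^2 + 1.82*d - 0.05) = 4.0014*d^5 + 8.331*d^4 + 3.508*d^3 - 2.4183*d^2 - 4.1933*d + 0.1195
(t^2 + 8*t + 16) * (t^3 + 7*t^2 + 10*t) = t^5 + 15*t^4 + 82*t^3 + 192*t^2 + 160*t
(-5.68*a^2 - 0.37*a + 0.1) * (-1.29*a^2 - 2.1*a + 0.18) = 7.3272*a^4 + 12.4053*a^3 - 0.3744*a^2 - 0.2766*a + 0.018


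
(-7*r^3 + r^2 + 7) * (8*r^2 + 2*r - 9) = -56*r^5 - 6*r^4 + 65*r^3 + 47*r^2 + 14*r - 63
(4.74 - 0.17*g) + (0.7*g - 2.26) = 0.53*g + 2.48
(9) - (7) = 2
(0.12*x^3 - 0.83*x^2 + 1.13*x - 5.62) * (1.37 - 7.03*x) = -0.8436*x^4 + 5.9993*x^3 - 9.081*x^2 + 41.0567*x - 7.6994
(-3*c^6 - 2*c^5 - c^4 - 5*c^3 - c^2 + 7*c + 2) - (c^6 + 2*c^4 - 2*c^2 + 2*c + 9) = -4*c^6 - 2*c^5 - 3*c^4 - 5*c^3 + c^2 + 5*c - 7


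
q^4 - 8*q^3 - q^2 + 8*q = q*(q - 8)*(q - 1)*(q + 1)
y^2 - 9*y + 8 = (y - 8)*(y - 1)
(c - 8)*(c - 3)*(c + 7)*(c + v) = c^4 + c^3*v - 4*c^3 - 4*c^2*v - 53*c^2 - 53*c*v + 168*c + 168*v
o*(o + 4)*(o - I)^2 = o^4 + 4*o^3 - 2*I*o^3 - o^2 - 8*I*o^2 - 4*o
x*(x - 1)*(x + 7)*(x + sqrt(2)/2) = x^4 + sqrt(2)*x^3/2 + 6*x^3 - 7*x^2 + 3*sqrt(2)*x^2 - 7*sqrt(2)*x/2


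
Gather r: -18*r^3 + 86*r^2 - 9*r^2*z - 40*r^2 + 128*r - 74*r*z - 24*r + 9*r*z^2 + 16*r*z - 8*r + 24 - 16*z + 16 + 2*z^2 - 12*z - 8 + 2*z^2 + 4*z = -18*r^3 + r^2*(46 - 9*z) + r*(9*z^2 - 58*z + 96) + 4*z^2 - 24*z + 32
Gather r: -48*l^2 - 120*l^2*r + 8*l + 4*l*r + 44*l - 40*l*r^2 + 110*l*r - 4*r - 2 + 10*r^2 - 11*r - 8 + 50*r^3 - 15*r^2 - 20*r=-48*l^2 + 52*l + 50*r^3 + r^2*(-40*l - 5) + r*(-120*l^2 + 114*l - 35) - 10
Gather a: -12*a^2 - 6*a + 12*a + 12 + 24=-12*a^2 + 6*a + 36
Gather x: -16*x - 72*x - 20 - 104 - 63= -88*x - 187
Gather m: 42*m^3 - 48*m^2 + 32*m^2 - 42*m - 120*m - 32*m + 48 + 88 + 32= 42*m^3 - 16*m^2 - 194*m + 168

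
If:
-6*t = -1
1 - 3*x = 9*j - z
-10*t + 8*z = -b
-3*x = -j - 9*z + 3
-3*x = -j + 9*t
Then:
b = 1/3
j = 4/15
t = 1/6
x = -37/90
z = 1/6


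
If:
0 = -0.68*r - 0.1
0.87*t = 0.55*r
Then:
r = -0.15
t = -0.09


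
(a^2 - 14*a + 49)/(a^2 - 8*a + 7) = (a - 7)/(a - 1)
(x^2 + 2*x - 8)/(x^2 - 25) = (x^2 + 2*x - 8)/(x^2 - 25)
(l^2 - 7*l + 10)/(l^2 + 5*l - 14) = (l - 5)/(l + 7)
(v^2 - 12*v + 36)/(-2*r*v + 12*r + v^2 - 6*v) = (6 - v)/(2*r - v)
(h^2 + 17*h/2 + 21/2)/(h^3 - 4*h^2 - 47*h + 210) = (h + 3/2)/(h^2 - 11*h + 30)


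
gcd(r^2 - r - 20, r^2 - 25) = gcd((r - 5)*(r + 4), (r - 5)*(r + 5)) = r - 5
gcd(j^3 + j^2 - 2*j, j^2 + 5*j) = j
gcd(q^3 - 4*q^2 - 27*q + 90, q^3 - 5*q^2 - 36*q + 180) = q - 6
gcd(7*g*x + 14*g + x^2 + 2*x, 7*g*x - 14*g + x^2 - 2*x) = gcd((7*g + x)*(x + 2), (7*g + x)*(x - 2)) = 7*g + x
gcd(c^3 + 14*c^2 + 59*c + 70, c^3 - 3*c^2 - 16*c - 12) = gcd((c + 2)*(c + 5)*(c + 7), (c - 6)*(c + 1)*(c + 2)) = c + 2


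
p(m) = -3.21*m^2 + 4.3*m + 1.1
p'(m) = 4.3 - 6.42*m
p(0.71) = 2.53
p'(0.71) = -0.26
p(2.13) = -4.30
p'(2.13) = -9.37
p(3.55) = -24.09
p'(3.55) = -18.49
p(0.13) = 1.60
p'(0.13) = 3.47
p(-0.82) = -4.58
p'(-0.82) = 9.56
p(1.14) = 1.83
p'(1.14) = -3.02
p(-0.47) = -1.63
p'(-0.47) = 7.32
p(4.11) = -35.45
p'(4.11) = -22.09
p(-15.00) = -785.65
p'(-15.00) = 100.60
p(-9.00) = -297.61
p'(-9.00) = 62.08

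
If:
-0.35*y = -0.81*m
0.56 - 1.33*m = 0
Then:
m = 0.42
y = 0.97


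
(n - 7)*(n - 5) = n^2 - 12*n + 35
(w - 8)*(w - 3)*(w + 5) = w^3 - 6*w^2 - 31*w + 120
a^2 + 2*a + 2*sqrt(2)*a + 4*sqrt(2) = (a + 2)*(a + 2*sqrt(2))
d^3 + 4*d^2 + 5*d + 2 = (d + 1)^2*(d + 2)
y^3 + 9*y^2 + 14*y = y*(y + 2)*(y + 7)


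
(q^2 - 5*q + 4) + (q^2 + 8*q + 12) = 2*q^2 + 3*q + 16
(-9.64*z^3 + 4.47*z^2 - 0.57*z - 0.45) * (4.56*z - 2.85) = -43.9584*z^4 + 47.8572*z^3 - 15.3387*z^2 - 0.4275*z + 1.2825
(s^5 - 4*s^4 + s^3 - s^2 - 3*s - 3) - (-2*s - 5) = s^5 - 4*s^4 + s^3 - s^2 - s + 2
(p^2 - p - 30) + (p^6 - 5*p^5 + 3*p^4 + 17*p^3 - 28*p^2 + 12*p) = p^6 - 5*p^5 + 3*p^4 + 17*p^3 - 27*p^2 + 11*p - 30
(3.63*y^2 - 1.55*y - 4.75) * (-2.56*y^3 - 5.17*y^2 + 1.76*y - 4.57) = -9.2928*y^5 - 14.7991*y^4 + 26.5623*y^3 + 5.2404*y^2 - 1.2765*y + 21.7075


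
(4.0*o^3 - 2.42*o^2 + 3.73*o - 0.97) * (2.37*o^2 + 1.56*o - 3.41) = 9.48*o^5 + 0.5046*o^4 - 8.5751*o^3 + 11.7721*o^2 - 14.2325*o + 3.3077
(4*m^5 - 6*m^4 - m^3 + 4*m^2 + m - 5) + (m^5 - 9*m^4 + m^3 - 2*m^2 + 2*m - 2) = 5*m^5 - 15*m^4 + 2*m^2 + 3*m - 7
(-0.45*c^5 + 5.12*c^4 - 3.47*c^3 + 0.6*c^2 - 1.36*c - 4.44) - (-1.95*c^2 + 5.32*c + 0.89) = -0.45*c^5 + 5.12*c^4 - 3.47*c^3 + 2.55*c^2 - 6.68*c - 5.33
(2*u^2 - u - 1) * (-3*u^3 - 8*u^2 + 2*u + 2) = -6*u^5 - 13*u^4 + 15*u^3 + 10*u^2 - 4*u - 2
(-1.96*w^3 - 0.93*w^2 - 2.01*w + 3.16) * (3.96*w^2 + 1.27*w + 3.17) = -7.7616*w^5 - 6.172*w^4 - 15.3539*w^3 + 7.0128*w^2 - 2.3585*w + 10.0172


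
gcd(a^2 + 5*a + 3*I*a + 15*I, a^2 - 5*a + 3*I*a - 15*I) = a + 3*I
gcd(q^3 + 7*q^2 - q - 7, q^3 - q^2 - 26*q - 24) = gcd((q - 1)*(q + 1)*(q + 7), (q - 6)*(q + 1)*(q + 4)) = q + 1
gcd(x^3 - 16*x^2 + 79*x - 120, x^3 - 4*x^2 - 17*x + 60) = x^2 - 8*x + 15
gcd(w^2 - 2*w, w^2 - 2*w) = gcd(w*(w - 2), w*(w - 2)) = w^2 - 2*w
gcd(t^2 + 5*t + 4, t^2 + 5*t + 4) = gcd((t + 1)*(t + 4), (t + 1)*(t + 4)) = t^2 + 5*t + 4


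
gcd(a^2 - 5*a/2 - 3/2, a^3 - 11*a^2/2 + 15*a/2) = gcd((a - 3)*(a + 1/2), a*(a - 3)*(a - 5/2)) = a - 3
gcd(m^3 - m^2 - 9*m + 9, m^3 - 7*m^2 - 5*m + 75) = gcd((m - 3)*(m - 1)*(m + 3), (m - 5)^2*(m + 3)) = m + 3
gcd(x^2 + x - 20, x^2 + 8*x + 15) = x + 5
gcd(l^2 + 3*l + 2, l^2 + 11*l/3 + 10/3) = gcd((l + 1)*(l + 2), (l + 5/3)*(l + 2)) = l + 2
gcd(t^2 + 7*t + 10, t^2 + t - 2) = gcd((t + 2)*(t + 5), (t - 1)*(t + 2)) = t + 2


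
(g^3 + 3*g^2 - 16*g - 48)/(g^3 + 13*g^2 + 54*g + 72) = (g - 4)/(g + 6)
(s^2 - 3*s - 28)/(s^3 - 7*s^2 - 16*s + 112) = 1/(s - 4)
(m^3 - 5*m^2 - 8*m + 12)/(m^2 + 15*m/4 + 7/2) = 4*(m^2 - 7*m + 6)/(4*m + 7)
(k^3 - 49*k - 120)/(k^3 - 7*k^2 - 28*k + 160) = (k + 3)/(k - 4)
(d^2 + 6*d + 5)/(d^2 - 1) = (d + 5)/(d - 1)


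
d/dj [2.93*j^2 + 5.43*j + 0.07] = 5.86*j + 5.43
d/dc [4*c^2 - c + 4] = 8*c - 1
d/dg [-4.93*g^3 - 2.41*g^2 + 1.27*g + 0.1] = -14.79*g^2 - 4.82*g + 1.27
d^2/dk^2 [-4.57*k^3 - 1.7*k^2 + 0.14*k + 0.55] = -27.42*k - 3.4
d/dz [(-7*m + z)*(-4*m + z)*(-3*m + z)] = 61*m^2 - 28*m*z + 3*z^2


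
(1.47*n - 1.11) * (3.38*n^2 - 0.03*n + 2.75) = 4.9686*n^3 - 3.7959*n^2 + 4.0758*n - 3.0525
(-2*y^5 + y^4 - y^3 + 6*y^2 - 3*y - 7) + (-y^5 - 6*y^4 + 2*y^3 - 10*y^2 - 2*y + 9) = -3*y^5 - 5*y^4 + y^3 - 4*y^2 - 5*y + 2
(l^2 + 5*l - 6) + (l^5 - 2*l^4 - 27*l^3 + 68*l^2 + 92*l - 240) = l^5 - 2*l^4 - 27*l^3 + 69*l^2 + 97*l - 246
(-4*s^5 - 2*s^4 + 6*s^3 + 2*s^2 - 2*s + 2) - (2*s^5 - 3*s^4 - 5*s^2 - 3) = -6*s^5 + s^4 + 6*s^3 + 7*s^2 - 2*s + 5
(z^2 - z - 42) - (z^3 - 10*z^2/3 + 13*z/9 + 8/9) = -z^3 + 13*z^2/3 - 22*z/9 - 386/9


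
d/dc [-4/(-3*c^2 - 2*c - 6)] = 8*(-3*c - 1)/(3*c^2 + 2*c + 6)^2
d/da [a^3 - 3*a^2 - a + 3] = 3*a^2 - 6*a - 1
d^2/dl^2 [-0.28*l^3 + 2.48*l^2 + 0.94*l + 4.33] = 4.96 - 1.68*l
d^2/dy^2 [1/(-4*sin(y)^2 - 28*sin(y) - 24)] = (4*sin(y)^3 + 17*sin(y)^2 + 2*sin(y) - 86)/(4*(sin(y) + 1)^2*(sin(y) + 6)^3)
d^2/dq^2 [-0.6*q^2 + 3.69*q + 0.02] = -1.20000000000000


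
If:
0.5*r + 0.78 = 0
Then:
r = -1.56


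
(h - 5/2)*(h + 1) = h^2 - 3*h/2 - 5/2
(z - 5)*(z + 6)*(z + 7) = z^3 + 8*z^2 - 23*z - 210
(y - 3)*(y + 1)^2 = y^3 - y^2 - 5*y - 3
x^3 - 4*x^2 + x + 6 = (x - 3)*(x - 2)*(x + 1)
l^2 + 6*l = l*(l + 6)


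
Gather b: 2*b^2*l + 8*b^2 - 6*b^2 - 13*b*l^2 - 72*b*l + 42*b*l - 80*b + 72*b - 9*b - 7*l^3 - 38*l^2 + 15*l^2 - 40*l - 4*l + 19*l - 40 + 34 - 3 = b^2*(2*l + 2) + b*(-13*l^2 - 30*l - 17) - 7*l^3 - 23*l^2 - 25*l - 9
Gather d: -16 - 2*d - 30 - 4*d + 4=-6*d - 42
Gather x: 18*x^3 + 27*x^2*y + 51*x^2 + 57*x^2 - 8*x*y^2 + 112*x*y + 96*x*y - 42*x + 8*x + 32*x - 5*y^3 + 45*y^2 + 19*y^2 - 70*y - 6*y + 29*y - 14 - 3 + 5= 18*x^3 + x^2*(27*y + 108) + x*(-8*y^2 + 208*y - 2) - 5*y^3 + 64*y^2 - 47*y - 12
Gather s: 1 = 1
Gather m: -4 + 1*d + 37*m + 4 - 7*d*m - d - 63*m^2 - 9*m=-63*m^2 + m*(28 - 7*d)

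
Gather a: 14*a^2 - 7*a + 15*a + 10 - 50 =14*a^2 + 8*a - 40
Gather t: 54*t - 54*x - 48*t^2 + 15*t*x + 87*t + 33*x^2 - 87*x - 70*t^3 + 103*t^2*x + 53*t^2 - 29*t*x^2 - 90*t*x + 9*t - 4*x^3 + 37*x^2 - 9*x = -70*t^3 + t^2*(103*x + 5) + t*(-29*x^2 - 75*x + 150) - 4*x^3 + 70*x^2 - 150*x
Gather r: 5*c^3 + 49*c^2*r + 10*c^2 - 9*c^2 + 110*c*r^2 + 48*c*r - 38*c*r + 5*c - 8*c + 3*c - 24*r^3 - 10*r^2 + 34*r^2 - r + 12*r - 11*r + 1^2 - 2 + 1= 5*c^3 + c^2 - 24*r^3 + r^2*(110*c + 24) + r*(49*c^2 + 10*c)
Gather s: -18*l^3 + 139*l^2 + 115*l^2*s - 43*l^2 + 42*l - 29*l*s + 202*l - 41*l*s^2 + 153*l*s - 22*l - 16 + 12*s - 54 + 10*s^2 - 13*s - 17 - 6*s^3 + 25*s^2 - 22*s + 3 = -18*l^3 + 96*l^2 + 222*l - 6*s^3 + s^2*(35 - 41*l) + s*(115*l^2 + 124*l - 23) - 84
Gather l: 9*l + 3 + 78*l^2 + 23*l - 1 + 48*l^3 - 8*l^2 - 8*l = 48*l^3 + 70*l^2 + 24*l + 2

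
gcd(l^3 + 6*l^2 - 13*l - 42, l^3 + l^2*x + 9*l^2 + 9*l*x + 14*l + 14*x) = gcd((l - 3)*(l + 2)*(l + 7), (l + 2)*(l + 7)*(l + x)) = l^2 + 9*l + 14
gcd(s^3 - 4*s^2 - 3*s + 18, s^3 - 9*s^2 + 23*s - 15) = s - 3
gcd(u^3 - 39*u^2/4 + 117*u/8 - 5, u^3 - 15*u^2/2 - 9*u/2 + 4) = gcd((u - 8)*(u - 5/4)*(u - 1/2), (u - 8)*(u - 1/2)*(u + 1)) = u^2 - 17*u/2 + 4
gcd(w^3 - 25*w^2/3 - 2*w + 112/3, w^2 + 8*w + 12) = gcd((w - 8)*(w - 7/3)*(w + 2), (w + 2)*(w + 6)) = w + 2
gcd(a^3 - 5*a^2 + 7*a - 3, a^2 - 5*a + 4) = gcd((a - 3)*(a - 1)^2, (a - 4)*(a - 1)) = a - 1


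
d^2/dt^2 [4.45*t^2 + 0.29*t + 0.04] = 8.90000000000000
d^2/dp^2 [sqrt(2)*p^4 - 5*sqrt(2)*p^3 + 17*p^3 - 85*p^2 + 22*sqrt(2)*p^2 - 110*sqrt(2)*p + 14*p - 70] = 12*sqrt(2)*p^2 - 30*sqrt(2)*p + 102*p - 170 + 44*sqrt(2)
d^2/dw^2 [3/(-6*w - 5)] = -216/(6*w + 5)^3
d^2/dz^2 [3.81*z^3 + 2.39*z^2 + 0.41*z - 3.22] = 22.86*z + 4.78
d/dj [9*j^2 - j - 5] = 18*j - 1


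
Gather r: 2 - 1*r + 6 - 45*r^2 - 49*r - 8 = -45*r^2 - 50*r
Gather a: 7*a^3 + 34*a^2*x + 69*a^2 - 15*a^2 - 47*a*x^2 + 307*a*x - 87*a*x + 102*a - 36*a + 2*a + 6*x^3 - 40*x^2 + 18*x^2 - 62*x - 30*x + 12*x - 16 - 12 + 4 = 7*a^3 + a^2*(34*x + 54) + a*(-47*x^2 + 220*x + 68) + 6*x^3 - 22*x^2 - 80*x - 24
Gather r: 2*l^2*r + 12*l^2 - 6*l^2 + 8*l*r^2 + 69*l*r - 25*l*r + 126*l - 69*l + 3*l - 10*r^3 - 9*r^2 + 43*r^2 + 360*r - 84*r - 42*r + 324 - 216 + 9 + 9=6*l^2 + 60*l - 10*r^3 + r^2*(8*l + 34) + r*(2*l^2 + 44*l + 234) + 126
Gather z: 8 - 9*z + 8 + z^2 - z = z^2 - 10*z + 16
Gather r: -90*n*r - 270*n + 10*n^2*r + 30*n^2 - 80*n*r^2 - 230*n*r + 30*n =30*n^2 - 80*n*r^2 - 240*n + r*(10*n^2 - 320*n)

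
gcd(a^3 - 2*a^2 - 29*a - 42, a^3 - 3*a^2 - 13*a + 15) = a + 3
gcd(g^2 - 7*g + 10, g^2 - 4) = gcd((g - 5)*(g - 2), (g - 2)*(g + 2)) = g - 2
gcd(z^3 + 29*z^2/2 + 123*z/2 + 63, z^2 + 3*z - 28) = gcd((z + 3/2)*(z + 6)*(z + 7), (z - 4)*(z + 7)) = z + 7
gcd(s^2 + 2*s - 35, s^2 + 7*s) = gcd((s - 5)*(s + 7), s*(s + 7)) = s + 7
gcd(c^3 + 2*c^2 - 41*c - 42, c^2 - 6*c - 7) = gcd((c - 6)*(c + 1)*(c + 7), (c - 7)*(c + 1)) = c + 1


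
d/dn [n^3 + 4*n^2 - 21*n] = 3*n^2 + 8*n - 21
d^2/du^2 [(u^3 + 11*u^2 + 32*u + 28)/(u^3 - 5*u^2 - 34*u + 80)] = 4*(8*u^6 + 99*u^5 + 165*u^4 - 2853*u^3 - 5538*u^2 + 32580*u + 100504)/(u^9 - 15*u^8 - 27*u^7 + 1135*u^6 - 1482*u^5 - 27660*u^4 + 61496*u^3 + 181440*u^2 - 652800*u + 512000)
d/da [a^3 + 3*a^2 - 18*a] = 3*a^2 + 6*a - 18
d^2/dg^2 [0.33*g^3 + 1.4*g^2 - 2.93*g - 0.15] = 1.98*g + 2.8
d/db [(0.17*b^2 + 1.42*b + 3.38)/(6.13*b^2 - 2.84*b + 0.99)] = (-9.1874*b^2 - 41.1022*b + 11.005)/(37.5769*b^4 - 34.8184*b^3 + 20.203*b^2 - 5.6232*b + 0.9801)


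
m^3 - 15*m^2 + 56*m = m*(m - 8)*(m - 7)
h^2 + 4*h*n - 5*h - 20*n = (h - 5)*(h + 4*n)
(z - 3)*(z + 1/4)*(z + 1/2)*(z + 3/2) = z^4 - 3*z^3/4 - 11*z^2/2 - 57*z/16 - 9/16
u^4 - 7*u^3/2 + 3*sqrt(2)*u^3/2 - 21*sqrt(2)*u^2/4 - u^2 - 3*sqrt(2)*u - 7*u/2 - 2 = (u - 4)*(u + 1/2)*(u + sqrt(2)/2)*(u + sqrt(2))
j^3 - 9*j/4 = j*(j - 3/2)*(j + 3/2)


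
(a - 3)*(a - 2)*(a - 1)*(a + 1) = a^4 - 5*a^3 + 5*a^2 + 5*a - 6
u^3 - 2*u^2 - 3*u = u*(u - 3)*(u + 1)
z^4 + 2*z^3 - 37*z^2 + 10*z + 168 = (z - 4)*(z - 3)*(z + 2)*(z + 7)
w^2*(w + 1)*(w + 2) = w^4 + 3*w^3 + 2*w^2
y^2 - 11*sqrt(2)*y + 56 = (y - 7*sqrt(2))*(y - 4*sqrt(2))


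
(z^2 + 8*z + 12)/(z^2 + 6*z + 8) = (z + 6)/(z + 4)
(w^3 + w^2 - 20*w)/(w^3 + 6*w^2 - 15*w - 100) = w/(w + 5)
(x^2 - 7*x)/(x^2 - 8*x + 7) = x/(x - 1)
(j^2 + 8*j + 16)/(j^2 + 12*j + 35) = (j^2 + 8*j + 16)/(j^2 + 12*j + 35)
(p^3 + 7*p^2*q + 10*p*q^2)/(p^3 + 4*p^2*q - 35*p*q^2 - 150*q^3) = p*(p + 2*q)/(p^2 - p*q - 30*q^2)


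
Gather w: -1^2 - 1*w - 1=-w - 2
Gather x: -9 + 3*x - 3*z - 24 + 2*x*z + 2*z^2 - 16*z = x*(2*z + 3) + 2*z^2 - 19*z - 33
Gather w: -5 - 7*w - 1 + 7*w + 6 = 0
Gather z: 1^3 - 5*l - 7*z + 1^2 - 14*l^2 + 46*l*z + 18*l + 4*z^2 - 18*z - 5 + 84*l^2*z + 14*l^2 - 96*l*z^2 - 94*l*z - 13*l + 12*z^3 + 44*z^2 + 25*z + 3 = 12*z^3 + z^2*(48 - 96*l) + z*(84*l^2 - 48*l)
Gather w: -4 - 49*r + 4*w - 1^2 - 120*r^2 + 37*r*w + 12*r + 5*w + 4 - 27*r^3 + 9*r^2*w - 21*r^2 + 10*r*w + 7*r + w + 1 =-27*r^3 - 141*r^2 - 30*r + w*(9*r^2 + 47*r + 10)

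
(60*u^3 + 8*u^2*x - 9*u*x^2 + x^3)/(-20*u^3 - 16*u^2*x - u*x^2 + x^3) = (-6*u + x)/(2*u + x)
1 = 1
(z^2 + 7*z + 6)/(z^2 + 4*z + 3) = (z + 6)/(z + 3)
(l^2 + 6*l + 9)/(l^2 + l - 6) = (l + 3)/(l - 2)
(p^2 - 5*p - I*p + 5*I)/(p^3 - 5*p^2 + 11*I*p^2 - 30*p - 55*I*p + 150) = (p - I)/(p^2 + 11*I*p - 30)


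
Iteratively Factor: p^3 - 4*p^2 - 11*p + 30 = (p + 3)*(p^2 - 7*p + 10) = (p - 5)*(p + 3)*(p - 2)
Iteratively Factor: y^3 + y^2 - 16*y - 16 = (y + 4)*(y^2 - 3*y - 4) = (y + 1)*(y + 4)*(y - 4)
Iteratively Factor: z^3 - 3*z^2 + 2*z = (z)*(z^2 - 3*z + 2) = z*(z - 1)*(z - 2)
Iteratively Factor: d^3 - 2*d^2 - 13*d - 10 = (d + 2)*(d^2 - 4*d - 5) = (d - 5)*(d + 2)*(d + 1)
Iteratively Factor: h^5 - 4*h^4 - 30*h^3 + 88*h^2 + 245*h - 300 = (h + 3)*(h^4 - 7*h^3 - 9*h^2 + 115*h - 100) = (h + 3)*(h + 4)*(h^3 - 11*h^2 + 35*h - 25) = (h - 5)*(h + 3)*(h + 4)*(h^2 - 6*h + 5) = (h - 5)*(h - 1)*(h + 3)*(h + 4)*(h - 5)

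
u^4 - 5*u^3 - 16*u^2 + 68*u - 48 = (u - 6)*(u - 2)*(u - 1)*(u + 4)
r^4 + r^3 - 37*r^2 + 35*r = r*(r - 5)*(r - 1)*(r + 7)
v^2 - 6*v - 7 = (v - 7)*(v + 1)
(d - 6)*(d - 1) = d^2 - 7*d + 6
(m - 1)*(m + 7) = m^2 + 6*m - 7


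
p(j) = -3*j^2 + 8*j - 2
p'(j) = 8 - 6*j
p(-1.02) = -13.28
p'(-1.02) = 14.12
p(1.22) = 3.29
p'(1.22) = 0.68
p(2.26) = 0.76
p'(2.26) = -5.56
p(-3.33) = -61.91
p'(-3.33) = 27.98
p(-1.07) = -13.99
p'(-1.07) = 14.42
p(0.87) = 2.69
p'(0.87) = 2.78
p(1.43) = 3.31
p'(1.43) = -0.58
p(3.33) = -8.63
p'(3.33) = -11.98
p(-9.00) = -317.00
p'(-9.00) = 62.00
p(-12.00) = -530.00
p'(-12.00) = 80.00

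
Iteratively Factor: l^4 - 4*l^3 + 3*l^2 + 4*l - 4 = (l - 1)*(l^3 - 3*l^2 + 4) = (l - 2)*(l - 1)*(l^2 - l - 2) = (l - 2)^2*(l - 1)*(l + 1)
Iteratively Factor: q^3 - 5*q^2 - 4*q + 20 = (q - 5)*(q^2 - 4) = (q - 5)*(q + 2)*(q - 2)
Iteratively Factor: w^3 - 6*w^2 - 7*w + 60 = (w + 3)*(w^2 - 9*w + 20) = (w - 5)*(w + 3)*(w - 4)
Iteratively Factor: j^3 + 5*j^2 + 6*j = (j)*(j^2 + 5*j + 6) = j*(j + 3)*(j + 2)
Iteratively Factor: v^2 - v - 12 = (v + 3)*(v - 4)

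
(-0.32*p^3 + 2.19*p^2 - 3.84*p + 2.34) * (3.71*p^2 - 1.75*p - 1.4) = -1.1872*p^5 + 8.6849*p^4 - 17.6309*p^3 + 12.3354*p^2 + 1.281*p - 3.276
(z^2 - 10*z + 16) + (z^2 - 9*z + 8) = 2*z^2 - 19*z + 24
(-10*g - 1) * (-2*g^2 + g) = 20*g^3 - 8*g^2 - g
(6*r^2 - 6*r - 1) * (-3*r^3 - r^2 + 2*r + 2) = -18*r^5 + 12*r^4 + 21*r^3 + r^2 - 14*r - 2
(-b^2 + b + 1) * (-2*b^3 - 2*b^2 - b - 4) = 2*b^5 - 3*b^3 + b^2 - 5*b - 4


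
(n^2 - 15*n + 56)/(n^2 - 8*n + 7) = (n - 8)/(n - 1)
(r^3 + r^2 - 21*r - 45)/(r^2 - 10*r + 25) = (r^2 + 6*r + 9)/(r - 5)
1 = 1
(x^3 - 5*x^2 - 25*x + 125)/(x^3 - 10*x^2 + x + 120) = (x^2 - 25)/(x^2 - 5*x - 24)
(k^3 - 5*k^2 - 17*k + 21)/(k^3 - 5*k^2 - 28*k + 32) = (k^2 - 4*k - 21)/(k^2 - 4*k - 32)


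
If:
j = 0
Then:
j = 0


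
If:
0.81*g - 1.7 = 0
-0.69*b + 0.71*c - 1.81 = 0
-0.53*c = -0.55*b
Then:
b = 38.68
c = 40.14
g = 2.10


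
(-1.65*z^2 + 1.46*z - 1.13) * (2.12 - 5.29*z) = 8.7285*z^3 - 11.2214*z^2 + 9.0729*z - 2.3956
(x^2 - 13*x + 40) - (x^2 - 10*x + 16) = 24 - 3*x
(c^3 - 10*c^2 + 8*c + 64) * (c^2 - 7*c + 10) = c^5 - 17*c^4 + 88*c^3 - 92*c^2 - 368*c + 640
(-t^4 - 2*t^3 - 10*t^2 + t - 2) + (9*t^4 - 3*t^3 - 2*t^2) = 8*t^4 - 5*t^3 - 12*t^2 + t - 2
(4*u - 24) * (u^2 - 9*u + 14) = 4*u^3 - 60*u^2 + 272*u - 336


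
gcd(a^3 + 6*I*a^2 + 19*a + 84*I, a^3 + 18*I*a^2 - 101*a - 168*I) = a^2 + 10*I*a - 21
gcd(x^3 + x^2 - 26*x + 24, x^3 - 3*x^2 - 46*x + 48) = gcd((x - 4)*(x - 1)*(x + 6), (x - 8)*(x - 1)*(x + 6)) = x^2 + 5*x - 6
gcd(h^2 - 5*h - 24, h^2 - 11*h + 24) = h - 8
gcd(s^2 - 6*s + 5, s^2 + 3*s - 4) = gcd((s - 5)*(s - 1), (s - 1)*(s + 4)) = s - 1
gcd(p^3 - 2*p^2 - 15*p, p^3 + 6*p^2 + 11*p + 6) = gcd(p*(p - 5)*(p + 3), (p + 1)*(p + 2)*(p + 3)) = p + 3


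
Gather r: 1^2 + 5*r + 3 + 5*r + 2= 10*r + 6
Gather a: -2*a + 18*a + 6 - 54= 16*a - 48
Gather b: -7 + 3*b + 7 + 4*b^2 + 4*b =4*b^2 + 7*b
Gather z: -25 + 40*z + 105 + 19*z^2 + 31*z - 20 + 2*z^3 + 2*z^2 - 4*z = 2*z^3 + 21*z^2 + 67*z + 60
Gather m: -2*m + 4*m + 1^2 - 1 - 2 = 2*m - 2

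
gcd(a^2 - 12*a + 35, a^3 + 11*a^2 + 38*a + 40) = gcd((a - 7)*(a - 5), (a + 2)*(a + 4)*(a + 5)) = 1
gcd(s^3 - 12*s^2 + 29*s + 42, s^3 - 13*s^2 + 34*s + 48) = s^2 - 5*s - 6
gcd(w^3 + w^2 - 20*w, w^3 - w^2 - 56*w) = w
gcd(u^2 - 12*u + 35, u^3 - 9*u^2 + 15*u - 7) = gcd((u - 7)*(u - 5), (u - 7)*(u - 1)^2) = u - 7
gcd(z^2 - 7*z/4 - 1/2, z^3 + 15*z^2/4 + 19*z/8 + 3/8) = z + 1/4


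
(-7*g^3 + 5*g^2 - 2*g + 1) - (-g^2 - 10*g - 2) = -7*g^3 + 6*g^2 + 8*g + 3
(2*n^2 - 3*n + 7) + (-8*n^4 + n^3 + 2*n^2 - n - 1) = -8*n^4 + n^3 + 4*n^2 - 4*n + 6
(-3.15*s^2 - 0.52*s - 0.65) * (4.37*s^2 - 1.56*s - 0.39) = -13.7655*s^4 + 2.6416*s^3 - 0.8008*s^2 + 1.2168*s + 0.2535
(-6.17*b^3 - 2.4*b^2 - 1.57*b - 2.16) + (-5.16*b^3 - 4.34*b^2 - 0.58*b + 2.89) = -11.33*b^3 - 6.74*b^2 - 2.15*b + 0.73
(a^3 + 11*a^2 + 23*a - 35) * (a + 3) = a^4 + 14*a^3 + 56*a^2 + 34*a - 105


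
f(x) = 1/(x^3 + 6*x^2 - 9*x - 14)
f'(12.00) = 0.00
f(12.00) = 0.00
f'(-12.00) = 0.00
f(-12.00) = 0.00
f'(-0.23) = 0.09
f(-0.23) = -0.09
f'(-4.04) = 0.00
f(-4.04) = 0.02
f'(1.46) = -0.12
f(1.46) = -0.09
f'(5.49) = -0.00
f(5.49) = 0.00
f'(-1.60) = 0.15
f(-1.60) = 0.09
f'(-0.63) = 0.40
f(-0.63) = -0.16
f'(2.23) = -0.70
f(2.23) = 0.15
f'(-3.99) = 0.00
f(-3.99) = 0.02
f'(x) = (-3*x^2 - 12*x + 9)/(x^3 + 6*x^2 - 9*x - 14)^2 = 3*(-x^2 - 4*x + 3)/(x^3 + 6*x^2 - 9*x - 14)^2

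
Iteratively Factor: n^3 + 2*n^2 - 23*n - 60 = (n + 3)*(n^2 - n - 20) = (n + 3)*(n + 4)*(n - 5)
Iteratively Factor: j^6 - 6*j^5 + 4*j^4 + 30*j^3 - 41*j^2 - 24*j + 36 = (j - 1)*(j^5 - 5*j^4 - j^3 + 29*j^2 - 12*j - 36) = (j - 1)*(j + 1)*(j^4 - 6*j^3 + 5*j^2 + 24*j - 36) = (j - 3)*(j - 1)*(j + 1)*(j^3 - 3*j^2 - 4*j + 12) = (j - 3)^2*(j - 1)*(j + 1)*(j^2 - 4) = (j - 3)^2*(j - 2)*(j - 1)*(j + 1)*(j + 2)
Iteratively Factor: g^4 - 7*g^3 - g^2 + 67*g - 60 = (g + 3)*(g^3 - 10*g^2 + 29*g - 20) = (g - 4)*(g + 3)*(g^2 - 6*g + 5) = (g - 4)*(g - 1)*(g + 3)*(g - 5)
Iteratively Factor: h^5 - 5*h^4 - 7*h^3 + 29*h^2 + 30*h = (h - 5)*(h^4 - 7*h^2 - 6*h) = (h - 5)*(h + 1)*(h^3 - h^2 - 6*h) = h*(h - 5)*(h + 1)*(h^2 - h - 6) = h*(h - 5)*(h - 3)*(h + 1)*(h + 2)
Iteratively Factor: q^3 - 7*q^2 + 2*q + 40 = (q + 2)*(q^2 - 9*q + 20) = (q - 5)*(q + 2)*(q - 4)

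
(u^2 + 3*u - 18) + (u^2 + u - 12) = 2*u^2 + 4*u - 30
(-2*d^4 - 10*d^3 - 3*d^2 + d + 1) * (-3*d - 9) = 6*d^5 + 48*d^4 + 99*d^3 + 24*d^2 - 12*d - 9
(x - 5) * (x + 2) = x^2 - 3*x - 10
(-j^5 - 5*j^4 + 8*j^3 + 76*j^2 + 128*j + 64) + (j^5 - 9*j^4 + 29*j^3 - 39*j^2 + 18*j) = -14*j^4 + 37*j^3 + 37*j^2 + 146*j + 64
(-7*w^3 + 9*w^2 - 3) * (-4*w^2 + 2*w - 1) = 28*w^5 - 50*w^4 + 25*w^3 + 3*w^2 - 6*w + 3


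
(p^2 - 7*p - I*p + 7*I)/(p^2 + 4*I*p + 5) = (p - 7)/(p + 5*I)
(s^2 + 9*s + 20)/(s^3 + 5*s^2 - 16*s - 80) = 1/(s - 4)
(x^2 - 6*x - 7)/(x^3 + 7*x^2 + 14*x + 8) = (x - 7)/(x^2 + 6*x + 8)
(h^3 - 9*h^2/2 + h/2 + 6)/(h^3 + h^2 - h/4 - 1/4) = 2*(2*h^2 - 11*h + 12)/(4*h^2 - 1)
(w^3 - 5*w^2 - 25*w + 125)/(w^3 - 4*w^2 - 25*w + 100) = (w - 5)/(w - 4)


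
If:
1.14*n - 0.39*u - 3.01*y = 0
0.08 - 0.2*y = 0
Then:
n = 0.342105263157895*u + 1.05614035087719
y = 0.40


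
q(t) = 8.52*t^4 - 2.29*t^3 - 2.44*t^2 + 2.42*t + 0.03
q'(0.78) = 10.61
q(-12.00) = 180247.47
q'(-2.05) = -310.05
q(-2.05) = 155.02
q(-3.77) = 1800.03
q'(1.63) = 123.80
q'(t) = 34.08*t^3 - 6.87*t^2 - 4.88*t + 2.42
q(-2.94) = 666.56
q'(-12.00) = -59818.54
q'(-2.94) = -908.66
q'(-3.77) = -1902.92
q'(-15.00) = -116490.13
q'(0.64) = 5.42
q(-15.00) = 438468.48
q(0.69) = 1.72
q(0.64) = 1.41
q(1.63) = 47.72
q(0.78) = 2.50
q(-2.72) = 487.83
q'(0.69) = 6.98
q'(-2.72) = -720.95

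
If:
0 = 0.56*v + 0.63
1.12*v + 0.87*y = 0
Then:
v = -1.12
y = 1.45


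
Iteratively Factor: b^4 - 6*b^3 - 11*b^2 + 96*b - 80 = (b - 4)*(b^3 - 2*b^2 - 19*b + 20) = (b - 4)*(b - 1)*(b^2 - b - 20) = (b - 4)*(b - 1)*(b + 4)*(b - 5)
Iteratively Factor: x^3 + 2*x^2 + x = (x + 1)*(x^2 + x) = x*(x + 1)*(x + 1)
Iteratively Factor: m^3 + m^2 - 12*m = (m - 3)*(m^2 + 4*m) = (m - 3)*(m + 4)*(m)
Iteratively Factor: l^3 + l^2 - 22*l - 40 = (l + 2)*(l^2 - l - 20) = (l - 5)*(l + 2)*(l + 4)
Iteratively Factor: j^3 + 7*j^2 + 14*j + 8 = (j + 2)*(j^2 + 5*j + 4) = (j + 2)*(j + 4)*(j + 1)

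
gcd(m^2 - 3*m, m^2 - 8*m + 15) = m - 3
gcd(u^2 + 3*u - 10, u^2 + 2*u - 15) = u + 5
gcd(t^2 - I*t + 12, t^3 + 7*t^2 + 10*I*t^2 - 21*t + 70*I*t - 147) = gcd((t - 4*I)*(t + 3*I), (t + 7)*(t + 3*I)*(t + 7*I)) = t + 3*I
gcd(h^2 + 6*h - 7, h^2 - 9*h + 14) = 1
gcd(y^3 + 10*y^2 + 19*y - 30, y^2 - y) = y - 1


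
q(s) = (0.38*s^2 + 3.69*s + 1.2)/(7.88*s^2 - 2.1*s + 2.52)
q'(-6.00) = -0.01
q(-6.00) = -0.02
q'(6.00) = -0.02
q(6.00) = 0.14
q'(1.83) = -0.19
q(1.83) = 0.37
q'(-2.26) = -0.05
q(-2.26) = -0.11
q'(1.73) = -0.21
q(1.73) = 0.39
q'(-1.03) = -0.01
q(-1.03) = -0.17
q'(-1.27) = -0.05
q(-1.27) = -0.16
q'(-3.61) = -0.02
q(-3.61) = -0.06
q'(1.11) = -0.45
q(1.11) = 0.58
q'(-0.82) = 0.06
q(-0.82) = -0.16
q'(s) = (2.1 - 15.76*s)*(0.38*s^2 + 3.69*s + 1.2)/(7.88*s^2 - 2.1*s + 2.52)^2 + (0.76*s + 3.69)/(7.88*s^2 - 2.1*s + 2.52)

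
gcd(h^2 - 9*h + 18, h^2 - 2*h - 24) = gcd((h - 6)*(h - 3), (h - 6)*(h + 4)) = h - 6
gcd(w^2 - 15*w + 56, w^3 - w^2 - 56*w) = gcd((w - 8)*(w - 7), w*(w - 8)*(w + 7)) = w - 8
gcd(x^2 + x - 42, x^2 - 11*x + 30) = x - 6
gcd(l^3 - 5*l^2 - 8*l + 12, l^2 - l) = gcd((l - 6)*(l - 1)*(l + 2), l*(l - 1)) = l - 1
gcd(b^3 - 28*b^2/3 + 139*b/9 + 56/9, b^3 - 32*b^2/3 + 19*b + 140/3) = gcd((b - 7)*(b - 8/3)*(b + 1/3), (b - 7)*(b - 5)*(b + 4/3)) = b - 7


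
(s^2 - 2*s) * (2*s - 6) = 2*s^3 - 10*s^2 + 12*s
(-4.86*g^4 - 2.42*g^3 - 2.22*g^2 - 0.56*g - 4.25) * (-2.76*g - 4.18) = 13.4136*g^5 + 26.994*g^4 + 16.2428*g^3 + 10.8252*g^2 + 14.0708*g + 17.765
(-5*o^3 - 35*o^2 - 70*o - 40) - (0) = -5*o^3 - 35*o^2 - 70*o - 40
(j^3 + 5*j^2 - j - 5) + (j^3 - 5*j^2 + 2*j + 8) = 2*j^3 + j + 3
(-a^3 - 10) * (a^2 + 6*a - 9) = -a^5 - 6*a^4 + 9*a^3 - 10*a^2 - 60*a + 90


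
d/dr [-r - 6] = -1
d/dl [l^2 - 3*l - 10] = 2*l - 3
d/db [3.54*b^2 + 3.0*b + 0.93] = 7.08*b + 3.0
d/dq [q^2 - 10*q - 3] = 2*q - 10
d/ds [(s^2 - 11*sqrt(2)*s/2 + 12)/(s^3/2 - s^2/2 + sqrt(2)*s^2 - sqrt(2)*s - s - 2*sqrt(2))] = ((-4*s + 11*sqrt(2))*(-s^3 - 2*sqrt(2)*s^2 + s^2 + 2*s + 2*sqrt(2)*s + 4*sqrt(2)) + (2*s^2 - 11*sqrt(2)*s + 24)*(-3*s^2 - 4*sqrt(2)*s + 2*s + 2 + 2*sqrt(2)))/(-s^3 - 2*sqrt(2)*s^2 + s^2 + 2*s + 2*sqrt(2)*s + 4*sqrt(2))^2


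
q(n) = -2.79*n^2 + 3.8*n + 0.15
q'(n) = 3.8 - 5.58*n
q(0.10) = 0.50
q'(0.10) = 3.24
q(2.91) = -12.42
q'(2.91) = -12.44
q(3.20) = -16.26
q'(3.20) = -14.06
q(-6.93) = -160.17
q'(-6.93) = 42.47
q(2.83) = -11.44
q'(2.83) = -11.99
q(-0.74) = -4.19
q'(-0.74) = 7.93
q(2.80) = -11.08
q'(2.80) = -11.82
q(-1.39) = -10.52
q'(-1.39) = 11.56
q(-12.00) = -447.21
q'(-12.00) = 70.76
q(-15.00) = -684.60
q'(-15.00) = 87.50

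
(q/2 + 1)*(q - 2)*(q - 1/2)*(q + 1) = q^4/2 + q^3/4 - 9*q^2/4 - q + 1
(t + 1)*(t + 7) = t^2 + 8*t + 7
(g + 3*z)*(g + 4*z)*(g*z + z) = g^3*z + 7*g^2*z^2 + g^2*z + 12*g*z^3 + 7*g*z^2 + 12*z^3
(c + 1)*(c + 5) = c^2 + 6*c + 5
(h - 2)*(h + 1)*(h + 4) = h^3 + 3*h^2 - 6*h - 8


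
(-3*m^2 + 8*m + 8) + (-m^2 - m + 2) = -4*m^2 + 7*m + 10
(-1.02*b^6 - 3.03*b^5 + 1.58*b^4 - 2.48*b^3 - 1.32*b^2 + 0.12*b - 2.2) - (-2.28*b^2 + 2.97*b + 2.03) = -1.02*b^6 - 3.03*b^5 + 1.58*b^4 - 2.48*b^3 + 0.96*b^2 - 2.85*b - 4.23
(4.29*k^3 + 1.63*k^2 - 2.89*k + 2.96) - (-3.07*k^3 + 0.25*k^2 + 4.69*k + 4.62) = 7.36*k^3 + 1.38*k^2 - 7.58*k - 1.66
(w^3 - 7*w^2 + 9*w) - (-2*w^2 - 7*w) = w^3 - 5*w^2 + 16*w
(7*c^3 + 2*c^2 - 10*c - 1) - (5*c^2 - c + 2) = 7*c^3 - 3*c^2 - 9*c - 3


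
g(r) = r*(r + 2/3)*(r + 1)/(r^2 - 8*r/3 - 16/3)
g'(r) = r*(8/3 - 2*r)*(r + 2/3)*(r + 1)/(r^2 - 8*r/3 - 16/3)^2 + r*(r + 2/3)/(r^2 - 8*r/3 - 16/3) + r*(r + 1)/(r^2 - 8*r/3 - 16/3) + (r + 2/3)*(r + 1)/(r^2 - 8*r/3 - 16/3)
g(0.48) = -0.13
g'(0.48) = -0.43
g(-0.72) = -0.00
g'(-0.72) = 0.07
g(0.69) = -0.24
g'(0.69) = -0.61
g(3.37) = -20.06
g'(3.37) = -43.09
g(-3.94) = -1.83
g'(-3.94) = 0.71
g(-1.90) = -0.63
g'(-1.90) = 0.32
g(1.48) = -1.11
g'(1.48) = -1.76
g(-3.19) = -1.32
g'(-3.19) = 0.65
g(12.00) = 18.52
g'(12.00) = 0.73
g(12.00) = 18.52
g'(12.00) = 0.73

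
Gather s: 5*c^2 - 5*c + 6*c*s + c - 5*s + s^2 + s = 5*c^2 - 4*c + s^2 + s*(6*c - 4)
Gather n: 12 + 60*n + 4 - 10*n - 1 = 50*n + 15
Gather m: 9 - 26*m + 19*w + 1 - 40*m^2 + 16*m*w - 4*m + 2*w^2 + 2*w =-40*m^2 + m*(16*w - 30) + 2*w^2 + 21*w + 10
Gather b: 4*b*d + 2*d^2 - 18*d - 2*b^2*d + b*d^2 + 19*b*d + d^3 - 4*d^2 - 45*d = -2*b^2*d + b*(d^2 + 23*d) + d^3 - 2*d^2 - 63*d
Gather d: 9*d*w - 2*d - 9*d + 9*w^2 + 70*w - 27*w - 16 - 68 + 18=d*(9*w - 11) + 9*w^2 + 43*w - 66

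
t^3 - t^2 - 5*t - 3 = (t - 3)*(t + 1)^2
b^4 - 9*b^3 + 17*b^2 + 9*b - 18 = (b - 6)*(b - 3)*(b - 1)*(b + 1)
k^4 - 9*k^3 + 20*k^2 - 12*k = k*(k - 6)*(k - 2)*(k - 1)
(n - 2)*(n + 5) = n^2 + 3*n - 10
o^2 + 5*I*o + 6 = (o - I)*(o + 6*I)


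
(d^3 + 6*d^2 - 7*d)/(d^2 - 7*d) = (d^2 + 6*d - 7)/(d - 7)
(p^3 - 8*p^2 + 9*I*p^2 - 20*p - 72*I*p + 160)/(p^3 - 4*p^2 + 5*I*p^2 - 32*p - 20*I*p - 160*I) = (p + 4*I)/(p + 4)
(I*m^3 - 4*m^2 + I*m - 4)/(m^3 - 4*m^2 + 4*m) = (I*m^3 - 4*m^2 + I*m - 4)/(m*(m^2 - 4*m + 4))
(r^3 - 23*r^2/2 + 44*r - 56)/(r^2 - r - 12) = (r^2 - 15*r/2 + 14)/(r + 3)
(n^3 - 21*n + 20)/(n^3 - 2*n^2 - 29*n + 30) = (n - 4)/(n - 6)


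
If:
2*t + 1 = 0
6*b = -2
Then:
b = -1/3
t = -1/2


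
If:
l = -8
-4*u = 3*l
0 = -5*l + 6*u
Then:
No Solution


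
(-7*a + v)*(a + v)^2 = -7*a^3 - 13*a^2*v - 5*a*v^2 + v^3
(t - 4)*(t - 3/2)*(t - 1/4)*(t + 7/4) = t^4 - 4*t^3 - 43*t^2/16 + 365*t/32 - 21/8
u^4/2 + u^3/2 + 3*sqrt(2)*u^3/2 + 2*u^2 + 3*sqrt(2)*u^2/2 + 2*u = u*(u/2 + sqrt(2))*(u + 1)*(u + sqrt(2))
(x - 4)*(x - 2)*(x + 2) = x^3 - 4*x^2 - 4*x + 16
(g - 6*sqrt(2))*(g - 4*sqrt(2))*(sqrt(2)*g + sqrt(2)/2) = sqrt(2)*g^3 - 20*g^2 + sqrt(2)*g^2/2 - 10*g + 48*sqrt(2)*g + 24*sqrt(2)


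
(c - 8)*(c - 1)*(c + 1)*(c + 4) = c^4 - 4*c^3 - 33*c^2 + 4*c + 32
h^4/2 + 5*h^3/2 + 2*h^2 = h^2*(h/2 + 1/2)*(h + 4)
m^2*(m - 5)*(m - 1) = m^4 - 6*m^3 + 5*m^2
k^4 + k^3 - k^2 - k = k*(k - 1)*(k + 1)^2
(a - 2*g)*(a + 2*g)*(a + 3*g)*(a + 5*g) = a^4 + 8*a^3*g + 11*a^2*g^2 - 32*a*g^3 - 60*g^4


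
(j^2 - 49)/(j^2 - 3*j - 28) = (j + 7)/(j + 4)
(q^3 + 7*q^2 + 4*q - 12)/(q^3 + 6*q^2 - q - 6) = (q + 2)/(q + 1)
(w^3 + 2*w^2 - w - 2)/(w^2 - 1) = w + 2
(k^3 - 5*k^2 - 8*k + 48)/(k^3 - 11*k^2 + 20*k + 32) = (k^2 - k - 12)/(k^2 - 7*k - 8)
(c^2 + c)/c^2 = (c + 1)/c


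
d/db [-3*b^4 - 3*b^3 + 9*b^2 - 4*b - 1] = -12*b^3 - 9*b^2 + 18*b - 4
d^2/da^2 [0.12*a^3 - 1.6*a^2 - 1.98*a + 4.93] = 0.72*a - 3.2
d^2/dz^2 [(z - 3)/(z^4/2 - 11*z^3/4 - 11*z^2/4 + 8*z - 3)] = 8*((3 - z)*(8*z^3 - 33*z^2 - 22*z + 32)^2 + (-8*z^3 + 33*z^2 + 22*z + (z - 3)*(-12*z^2 + 33*z + 11) - 32)*(-2*z^4 + 11*z^3 + 11*z^2 - 32*z + 12))/(-2*z^4 + 11*z^3 + 11*z^2 - 32*z + 12)^3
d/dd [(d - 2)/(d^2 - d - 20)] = (d^2 - d - (d - 2)*(2*d - 1) - 20)/(-d^2 + d + 20)^2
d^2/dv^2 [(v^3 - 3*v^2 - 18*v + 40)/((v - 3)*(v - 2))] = -28/(v^3 - 9*v^2 + 27*v - 27)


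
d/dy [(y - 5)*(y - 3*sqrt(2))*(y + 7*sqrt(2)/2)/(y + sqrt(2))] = (4*y^3 - 10*y^2 + 7*sqrt(2)*y^2 - 20*sqrt(2)*y + 4*y - 220 - 42*sqrt(2))/(2*(y^2 + 2*sqrt(2)*y + 2))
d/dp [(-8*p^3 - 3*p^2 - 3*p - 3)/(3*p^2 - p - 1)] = 4*p*(-6*p^3 + 4*p^2 + 9*p + 6)/(9*p^4 - 6*p^3 - 5*p^2 + 2*p + 1)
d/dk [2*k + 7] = 2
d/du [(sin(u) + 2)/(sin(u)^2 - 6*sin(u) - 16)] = -cos(u)/(sin(u) - 8)^2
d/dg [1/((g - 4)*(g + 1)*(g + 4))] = (-(g - 4)*(g + 1) - (g - 4)*(g + 4) - (g + 1)*(g + 4))/((g - 4)^2*(g + 1)^2*(g + 4)^2)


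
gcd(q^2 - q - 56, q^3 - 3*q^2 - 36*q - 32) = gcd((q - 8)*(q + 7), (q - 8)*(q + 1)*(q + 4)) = q - 8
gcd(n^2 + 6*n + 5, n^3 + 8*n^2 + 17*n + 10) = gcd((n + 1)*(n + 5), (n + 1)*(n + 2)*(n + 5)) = n^2 + 6*n + 5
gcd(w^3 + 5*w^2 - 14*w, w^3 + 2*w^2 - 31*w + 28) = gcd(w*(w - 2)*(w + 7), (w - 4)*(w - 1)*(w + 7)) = w + 7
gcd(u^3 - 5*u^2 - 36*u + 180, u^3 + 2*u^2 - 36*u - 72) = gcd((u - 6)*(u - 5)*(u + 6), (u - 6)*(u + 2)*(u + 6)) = u^2 - 36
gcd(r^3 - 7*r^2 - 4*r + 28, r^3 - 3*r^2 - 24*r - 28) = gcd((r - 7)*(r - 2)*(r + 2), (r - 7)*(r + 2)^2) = r^2 - 5*r - 14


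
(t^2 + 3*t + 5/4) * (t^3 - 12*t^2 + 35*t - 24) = t^5 - 9*t^4 + t^3/4 + 66*t^2 - 113*t/4 - 30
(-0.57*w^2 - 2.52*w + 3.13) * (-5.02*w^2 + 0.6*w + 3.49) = 2.8614*w^4 + 12.3084*w^3 - 19.2139*w^2 - 6.9168*w + 10.9237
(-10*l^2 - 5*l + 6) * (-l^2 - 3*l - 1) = 10*l^4 + 35*l^3 + 19*l^2 - 13*l - 6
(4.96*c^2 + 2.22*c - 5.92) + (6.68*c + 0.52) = 4.96*c^2 + 8.9*c - 5.4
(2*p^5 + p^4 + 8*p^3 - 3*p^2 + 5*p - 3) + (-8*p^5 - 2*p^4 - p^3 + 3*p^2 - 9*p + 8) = -6*p^5 - p^4 + 7*p^3 - 4*p + 5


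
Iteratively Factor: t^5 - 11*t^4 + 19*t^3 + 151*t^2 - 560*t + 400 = (t - 1)*(t^4 - 10*t^3 + 9*t^2 + 160*t - 400) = (t - 5)*(t - 1)*(t^3 - 5*t^2 - 16*t + 80) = (t - 5)*(t - 4)*(t - 1)*(t^2 - t - 20) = (t - 5)^2*(t - 4)*(t - 1)*(t + 4)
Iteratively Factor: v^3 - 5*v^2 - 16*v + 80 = (v - 5)*(v^2 - 16) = (v - 5)*(v - 4)*(v + 4)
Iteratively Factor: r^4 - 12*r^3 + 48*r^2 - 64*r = (r - 4)*(r^3 - 8*r^2 + 16*r) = (r - 4)^2*(r^2 - 4*r) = (r - 4)^3*(r)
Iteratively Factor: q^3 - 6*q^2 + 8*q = (q)*(q^2 - 6*q + 8) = q*(q - 2)*(q - 4)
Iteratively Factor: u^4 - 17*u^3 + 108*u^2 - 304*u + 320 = (u - 5)*(u^3 - 12*u^2 + 48*u - 64) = (u - 5)*(u - 4)*(u^2 - 8*u + 16) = (u - 5)*(u - 4)^2*(u - 4)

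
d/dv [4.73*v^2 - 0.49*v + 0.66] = 9.46*v - 0.49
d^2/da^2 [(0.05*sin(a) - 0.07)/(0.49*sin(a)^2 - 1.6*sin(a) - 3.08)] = (-0.012005*sin(a)^5 + 0.0280279999999999*sin(a)^4 - 0.59339*sin(a)^3 + 0.747334*sin(a)^2 - 0.0372400000000002*sin(a) - 1.062488)/(0.117649*sin(a)^6 - 1.15248*sin(a)^5 + 1.544676*sin(a)^4 + 10.39232*sin(a)^3 - 9.70939200000001*sin(a)^2 - 45.53472*sin(a) - 29.218112)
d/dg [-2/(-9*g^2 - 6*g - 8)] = 12*(-3*g - 1)/(9*g^2 + 6*g + 8)^2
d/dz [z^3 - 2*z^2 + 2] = z*(3*z - 4)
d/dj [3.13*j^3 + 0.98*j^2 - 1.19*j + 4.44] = 9.39*j^2 + 1.96*j - 1.19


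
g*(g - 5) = g^2 - 5*g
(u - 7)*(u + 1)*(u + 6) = u^3 - 43*u - 42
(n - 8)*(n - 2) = n^2 - 10*n + 16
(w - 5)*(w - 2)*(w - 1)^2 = w^4 - 9*w^3 + 25*w^2 - 27*w + 10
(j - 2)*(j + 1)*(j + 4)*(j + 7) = j^4 + 10*j^3 + 15*j^2 - 50*j - 56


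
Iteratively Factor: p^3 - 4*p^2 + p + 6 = (p - 2)*(p^2 - 2*p - 3) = (p - 2)*(p + 1)*(p - 3)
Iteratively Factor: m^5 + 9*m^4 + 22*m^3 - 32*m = (m - 1)*(m^4 + 10*m^3 + 32*m^2 + 32*m) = (m - 1)*(m + 4)*(m^3 + 6*m^2 + 8*m) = m*(m - 1)*(m + 4)*(m^2 + 6*m + 8) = m*(m - 1)*(m + 2)*(m + 4)*(m + 4)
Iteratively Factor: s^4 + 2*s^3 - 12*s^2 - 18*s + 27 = (s + 3)*(s^3 - s^2 - 9*s + 9) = (s - 3)*(s + 3)*(s^2 + 2*s - 3) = (s - 3)*(s + 3)^2*(s - 1)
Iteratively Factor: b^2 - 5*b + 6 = (b - 3)*(b - 2)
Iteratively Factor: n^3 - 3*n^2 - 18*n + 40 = (n - 5)*(n^2 + 2*n - 8) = (n - 5)*(n - 2)*(n + 4)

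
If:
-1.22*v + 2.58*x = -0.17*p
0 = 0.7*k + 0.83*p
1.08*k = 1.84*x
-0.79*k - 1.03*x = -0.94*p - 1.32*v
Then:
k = 0.00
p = 0.00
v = 0.00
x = 0.00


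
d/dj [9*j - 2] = 9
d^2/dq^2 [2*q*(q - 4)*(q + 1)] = 12*q - 12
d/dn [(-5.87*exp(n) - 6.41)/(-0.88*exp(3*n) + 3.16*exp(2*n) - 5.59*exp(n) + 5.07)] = (-10.3312*exp(3*n) + 1.6268*exp(2*n) + 40.5112*exp(n) - 65.5928)*exp(n)/(0.7744*exp(6*n) - 5.5616*exp(5*n) + 19.824*exp(4*n) - 44.252*exp(3*n) + 63.2905*exp(2*n) - 56.6826*exp(n) + 25.7049)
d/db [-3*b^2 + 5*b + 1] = 5 - 6*b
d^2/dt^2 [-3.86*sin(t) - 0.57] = 3.86*sin(t)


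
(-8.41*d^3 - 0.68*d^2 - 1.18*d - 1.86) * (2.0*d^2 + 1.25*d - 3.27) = -16.82*d^5 - 11.8725*d^4 + 24.2907*d^3 - 2.9714*d^2 + 1.5336*d + 6.0822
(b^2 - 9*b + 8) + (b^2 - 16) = 2*b^2 - 9*b - 8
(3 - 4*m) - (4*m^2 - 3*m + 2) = -4*m^2 - m + 1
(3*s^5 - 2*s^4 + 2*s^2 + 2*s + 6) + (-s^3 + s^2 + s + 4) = 3*s^5 - 2*s^4 - s^3 + 3*s^2 + 3*s + 10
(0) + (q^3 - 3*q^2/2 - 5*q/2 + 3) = q^3 - 3*q^2/2 - 5*q/2 + 3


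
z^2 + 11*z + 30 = (z + 5)*(z + 6)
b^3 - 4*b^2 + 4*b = b*(b - 2)^2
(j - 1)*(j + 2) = j^2 + j - 2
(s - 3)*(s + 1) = s^2 - 2*s - 3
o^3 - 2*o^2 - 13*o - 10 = (o - 5)*(o + 1)*(o + 2)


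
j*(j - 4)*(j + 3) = j^3 - j^2 - 12*j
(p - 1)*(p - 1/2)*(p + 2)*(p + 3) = p^4 + 7*p^3/2 - p^2 - 13*p/2 + 3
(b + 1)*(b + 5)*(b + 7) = b^3 + 13*b^2 + 47*b + 35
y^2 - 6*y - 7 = (y - 7)*(y + 1)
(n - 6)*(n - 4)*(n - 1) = n^3 - 11*n^2 + 34*n - 24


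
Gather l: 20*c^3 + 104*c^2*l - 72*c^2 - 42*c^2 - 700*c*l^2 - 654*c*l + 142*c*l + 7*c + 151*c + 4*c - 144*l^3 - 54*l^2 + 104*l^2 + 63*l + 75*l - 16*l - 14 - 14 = 20*c^3 - 114*c^2 + 162*c - 144*l^3 + l^2*(50 - 700*c) + l*(104*c^2 - 512*c + 122) - 28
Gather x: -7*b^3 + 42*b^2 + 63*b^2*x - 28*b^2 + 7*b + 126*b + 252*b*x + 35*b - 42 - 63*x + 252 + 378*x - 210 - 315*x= -7*b^3 + 14*b^2 + 168*b + x*(63*b^2 + 252*b)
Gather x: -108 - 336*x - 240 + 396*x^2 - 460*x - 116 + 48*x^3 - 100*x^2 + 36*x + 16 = 48*x^3 + 296*x^2 - 760*x - 448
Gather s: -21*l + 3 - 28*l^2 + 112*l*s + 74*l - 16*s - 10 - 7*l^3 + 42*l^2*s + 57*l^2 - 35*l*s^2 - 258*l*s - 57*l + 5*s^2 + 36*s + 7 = -7*l^3 + 29*l^2 - 4*l + s^2*(5 - 35*l) + s*(42*l^2 - 146*l + 20)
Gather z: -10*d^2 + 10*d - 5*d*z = -10*d^2 - 5*d*z + 10*d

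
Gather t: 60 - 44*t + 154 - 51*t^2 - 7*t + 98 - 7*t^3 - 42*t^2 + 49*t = -7*t^3 - 93*t^2 - 2*t + 312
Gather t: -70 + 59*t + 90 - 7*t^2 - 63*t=-7*t^2 - 4*t + 20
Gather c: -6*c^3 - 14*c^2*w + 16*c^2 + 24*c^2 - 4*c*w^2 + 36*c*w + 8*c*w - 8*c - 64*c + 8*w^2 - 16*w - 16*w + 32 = -6*c^3 + c^2*(40 - 14*w) + c*(-4*w^2 + 44*w - 72) + 8*w^2 - 32*w + 32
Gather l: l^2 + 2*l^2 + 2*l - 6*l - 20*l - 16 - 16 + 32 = 3*l^2 - 24*l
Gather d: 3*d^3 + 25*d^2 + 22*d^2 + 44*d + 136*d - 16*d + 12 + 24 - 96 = 3*d^3 + 47*d^2 + 164*d - 60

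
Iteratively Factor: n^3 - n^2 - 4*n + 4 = (n - 1)*(n^2 - 4) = (n - 2)*(n - 1)*(n + 2)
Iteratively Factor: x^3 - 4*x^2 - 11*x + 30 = (x - 2)*(x^2 - 2*x - 15) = (x - 5)*(x - 2)*(x + 3)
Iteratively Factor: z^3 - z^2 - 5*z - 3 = (z + 1)*(z^2 - 2*z - 3) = (z + 1)^2*(z - 3)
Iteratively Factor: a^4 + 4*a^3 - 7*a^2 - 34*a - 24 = (a + 2)*(a^3 + 2*a^2 - 11*a - 12) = (a + 1)*(a + 2)*(a^2 + a - 12) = (a + 1)*(a + 2)*(a + 4)*(a - 3)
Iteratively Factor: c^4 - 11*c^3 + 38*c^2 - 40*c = (c)*(c^3 - 11*c^2 + 38*c - 40) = c*(c - 5)*(c^2 - 6*c + 8) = c*(c - 5)*(c - 2)*(c - 4)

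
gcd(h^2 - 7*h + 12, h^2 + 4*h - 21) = h - 3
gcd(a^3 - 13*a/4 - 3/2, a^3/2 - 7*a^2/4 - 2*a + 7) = a - 2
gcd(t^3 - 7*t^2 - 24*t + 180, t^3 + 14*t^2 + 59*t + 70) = t + 5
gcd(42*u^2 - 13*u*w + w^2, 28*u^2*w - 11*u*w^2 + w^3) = 7*u - w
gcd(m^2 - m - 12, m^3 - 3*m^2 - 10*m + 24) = m^2 - m - 12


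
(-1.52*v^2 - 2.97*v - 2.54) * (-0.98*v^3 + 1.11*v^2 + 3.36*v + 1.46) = 1.4896*v^5 + 1.2234*v^4 - 5.9147*v^3 - 15.0178*v^2 - 12.8706*v - 3.7084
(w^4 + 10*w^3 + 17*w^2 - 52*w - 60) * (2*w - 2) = 2*w^5 + 18*w^4 + 14*w^3 - 138*w^2 - 16*w + 120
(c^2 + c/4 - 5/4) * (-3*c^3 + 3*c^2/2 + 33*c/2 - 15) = -3*c^5 + 3*c^4/4 + 165*c^3/8 - 51*c^2/4 - 195*c/8 + 75/4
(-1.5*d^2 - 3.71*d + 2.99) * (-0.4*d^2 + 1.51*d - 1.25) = 0.6*d^4 - 0.781*d^3 - 4.9231*d^2 + 9.1524*d - 3.7375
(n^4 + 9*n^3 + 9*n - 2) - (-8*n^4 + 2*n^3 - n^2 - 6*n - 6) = 9*n^4 + 7*n^3 + n^2 + 15*n + 4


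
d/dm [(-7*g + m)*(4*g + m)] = -3*g + 2*m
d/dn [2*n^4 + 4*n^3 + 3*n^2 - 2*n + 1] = 8*n^3 + 12*n^2 + 6*n - 2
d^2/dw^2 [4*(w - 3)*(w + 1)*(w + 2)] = 24*w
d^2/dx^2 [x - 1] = 0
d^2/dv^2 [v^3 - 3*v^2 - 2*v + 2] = 6*v - 6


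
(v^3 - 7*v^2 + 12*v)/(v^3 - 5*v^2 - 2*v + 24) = v/(v + 2)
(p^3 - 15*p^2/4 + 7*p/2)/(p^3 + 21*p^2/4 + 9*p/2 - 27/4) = p*(4*p^2 - 15*p + 14)/(4*p^3 + 21*p^2 + 18*p - 27)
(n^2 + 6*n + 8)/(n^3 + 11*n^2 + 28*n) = (n + 2)/(n*(n + 7))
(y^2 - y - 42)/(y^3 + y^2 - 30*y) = (y - 7)/(y*(y - 5))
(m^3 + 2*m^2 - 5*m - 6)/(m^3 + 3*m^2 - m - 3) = (m - 2)/(m - 1)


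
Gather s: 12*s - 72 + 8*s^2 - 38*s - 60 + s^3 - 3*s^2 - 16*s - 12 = s^3 + 5*s^2 - 42*s - 144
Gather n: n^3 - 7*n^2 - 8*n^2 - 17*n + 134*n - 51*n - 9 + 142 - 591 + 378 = n^3 - 15*n^2 + 66*n - 80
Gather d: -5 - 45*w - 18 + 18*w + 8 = -27*w - 15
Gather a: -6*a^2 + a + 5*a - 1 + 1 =-6*a^2 + 6*a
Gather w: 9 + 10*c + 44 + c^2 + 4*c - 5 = c^2 + 14*c + 48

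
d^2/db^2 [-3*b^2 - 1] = -6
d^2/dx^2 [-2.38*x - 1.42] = 0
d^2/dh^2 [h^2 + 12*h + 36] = 2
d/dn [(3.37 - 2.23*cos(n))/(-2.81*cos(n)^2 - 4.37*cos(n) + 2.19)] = (6.2663*cos(n)^2 - 18.9394*cos(n) - 9.8432)*sin(n)/(7.8961*cos(n)^4 + 24.5594*cos(n)^3 + 6.7891*cos(n)^2 - 19.1406*cos(n) + 4.7961)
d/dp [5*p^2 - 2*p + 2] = 10*p - 2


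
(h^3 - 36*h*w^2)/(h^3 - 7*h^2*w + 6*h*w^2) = (-h - 6*w)/(-h + w)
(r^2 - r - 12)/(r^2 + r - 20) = (r + 3)/(r + 5)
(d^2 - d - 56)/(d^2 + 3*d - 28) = (d - 8)/(d - 4)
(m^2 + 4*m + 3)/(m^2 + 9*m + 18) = (m + 1)/(m + 6)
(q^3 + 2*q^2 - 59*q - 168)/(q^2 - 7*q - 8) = (q^2 + 10*q + 21)/(q + 1)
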